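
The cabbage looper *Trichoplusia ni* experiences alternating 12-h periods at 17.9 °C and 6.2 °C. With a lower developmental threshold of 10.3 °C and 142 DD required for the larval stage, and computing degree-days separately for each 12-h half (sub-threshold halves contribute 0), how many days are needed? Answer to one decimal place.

37.4 days

Day half: max(0, 17.9 − 10.3) × 0.5 = 7.6 × 0.5 = 3.80 DD.
Night half: max(0, 6.2 − 10.3) × 0.5 = 0.0 × 0.5 = 0.00 DD.
Per 24 h: 3.80 DD/day.
Duration = 142 / 3.80 = 37.368 ≈ 37.4 days.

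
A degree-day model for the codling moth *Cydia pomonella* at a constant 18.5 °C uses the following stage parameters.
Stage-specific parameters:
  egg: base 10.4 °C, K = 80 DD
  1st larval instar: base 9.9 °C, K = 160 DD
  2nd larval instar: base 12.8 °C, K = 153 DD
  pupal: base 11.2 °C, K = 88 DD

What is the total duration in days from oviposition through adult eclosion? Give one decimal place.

egg: 80 / (18.5 − 10.4) = 80 / 8.1 = 9.877 d.
1st larval instar: 160 / (18.5 − 9.9) = 160 / 8.6 = 18.605 d.
2nd larval instar: 153 / (18.5 − 12.8) = 153 / 5.7 = 26.842 d.
pupal: 88 / (18.5 − 11.2) = 88 / 7.3 = 12.055 d.
Sum = 67.378 ≈ 67.4 days.

67.4 days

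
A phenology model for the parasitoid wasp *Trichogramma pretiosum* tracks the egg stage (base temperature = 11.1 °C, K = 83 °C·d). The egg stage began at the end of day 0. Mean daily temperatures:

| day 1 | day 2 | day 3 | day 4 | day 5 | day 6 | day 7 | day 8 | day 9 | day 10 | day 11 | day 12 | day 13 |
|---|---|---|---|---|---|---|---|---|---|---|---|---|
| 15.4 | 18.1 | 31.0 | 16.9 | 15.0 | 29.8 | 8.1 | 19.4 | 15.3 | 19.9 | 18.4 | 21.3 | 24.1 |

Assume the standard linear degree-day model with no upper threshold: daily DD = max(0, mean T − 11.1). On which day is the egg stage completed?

day 11

Daily DD above 11.1 °C: 4.3, 7.0, 19.9, 5.8, 3.9, 18.7, 0.0, 8.3, 4.2, 8.8, 7.3, 10.2, 13.0.
Cumulative: 4.3, 11.3, 31.2, 37.0, 40.9, 59.6, 59.6, 67.9, 72.1, 80.9, 88.2, 98.4, 111.4.
The total first reaches 83 DD on day 11.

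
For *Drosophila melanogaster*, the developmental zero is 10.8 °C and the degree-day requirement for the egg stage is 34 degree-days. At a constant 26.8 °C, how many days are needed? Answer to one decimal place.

2.1 days

Daily accumulation = 26.8 − 10.8 = 16.0 DD/day.
Duration = 34 / 16.0 = 2.125 ≈ 2.1 days.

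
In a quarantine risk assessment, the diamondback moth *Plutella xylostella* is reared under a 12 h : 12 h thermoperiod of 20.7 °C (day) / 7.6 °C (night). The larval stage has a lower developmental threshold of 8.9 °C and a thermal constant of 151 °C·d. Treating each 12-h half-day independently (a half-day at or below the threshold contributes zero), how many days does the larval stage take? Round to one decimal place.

Day half: max(0, 20.7 − 8.9) × 0.5 = 11.8 × 0.5 = 5.90 DD.
Night half: max(0, 7.6 − 8.9) × 0.5 = 0.0 × 0.5 = 0.00 DD.
Per 24 h: 5.90 DD/day.
Duration = 151 / 5.90 = 25.593 ≈ 25.6 days.

25.6 days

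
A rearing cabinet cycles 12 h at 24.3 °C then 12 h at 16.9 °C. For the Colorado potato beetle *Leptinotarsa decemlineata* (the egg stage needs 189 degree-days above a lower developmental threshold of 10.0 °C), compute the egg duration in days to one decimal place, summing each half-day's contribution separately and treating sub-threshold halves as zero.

Day half: max(0, 24.3 − 10.0) × 0.5 = 14.3 × 0.5 = 7.15 DD.
Night half: max(0, 16.9 − 10.0) × 0.5 = 6.9 × 0.5 = 3.45 DD.
Per 24 h: 10.60 DD/day.
Duration = 189 / 10.60 = 17.830 ≈ 17.8 days.

17.8 days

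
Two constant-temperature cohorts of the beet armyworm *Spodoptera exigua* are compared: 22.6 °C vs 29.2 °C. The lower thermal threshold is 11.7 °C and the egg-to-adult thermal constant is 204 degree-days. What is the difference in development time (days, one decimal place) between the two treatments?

7.1 days

At 22.6 °C: 204 / (22.6 − 11.7) = 204 / 10.9 = 18.716 d.
At 29.2 °C: 204 / (29.2 − 11.7) = 204 / 17.5 = 11.657 d.
Difference = |18.716 − 11.657| = 7.058 ≈ 7.1 days.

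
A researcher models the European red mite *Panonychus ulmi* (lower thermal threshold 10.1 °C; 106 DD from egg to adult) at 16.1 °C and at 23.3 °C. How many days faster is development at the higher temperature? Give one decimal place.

9.6 days

At 16.1 °C: 106 / (16.1 − 10.1) = 106 / 6.0 = 17.667 d.
At 23.3 °C: 106 / (23.3 − 10.1) = 106 / 13.2 = 8.030 d.
Difference = |17.667 − 8.030| = 9.636 ≈ 9.6 days.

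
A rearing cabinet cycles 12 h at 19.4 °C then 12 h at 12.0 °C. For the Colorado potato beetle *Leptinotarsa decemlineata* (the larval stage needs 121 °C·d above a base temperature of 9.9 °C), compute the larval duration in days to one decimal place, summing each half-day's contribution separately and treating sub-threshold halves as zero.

Day half: max(0, 19.4 − 9.9) × 0.5 = 9.5 × 0.5 = 4.75 DD.
Night half: max(0, 12.0 − 9.9) × 0.5 = 2.1 × 0.5 = 1.05 DD.
Per 24 h: 5.80 DD/day.
Duration = 121 / 5.80 = 20.862 ≈ 20.9 days.

20.9 days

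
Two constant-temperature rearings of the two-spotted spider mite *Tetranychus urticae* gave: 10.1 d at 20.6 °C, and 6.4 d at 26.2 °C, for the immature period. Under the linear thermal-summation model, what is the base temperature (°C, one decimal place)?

Under the model K = D·(T − T_b), so D₁·(T₁ − T_b) = D₂·(T₂ − T_b).
10.1·(20.6 − T_b) = 6.4·(26.2 − T_b)
T_b = (10.1·20.6 − 6.4·26.2) / (10.1 − 6.4) = 40.38 / 3.7 = 10.914 °C ≈ 10.9 °C.

10.9 °C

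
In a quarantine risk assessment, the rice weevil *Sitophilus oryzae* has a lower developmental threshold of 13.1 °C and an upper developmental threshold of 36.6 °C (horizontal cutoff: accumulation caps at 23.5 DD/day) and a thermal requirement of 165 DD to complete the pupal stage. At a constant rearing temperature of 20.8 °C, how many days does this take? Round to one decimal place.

Daily accumulation = 20.8 − 13.1 = 7.7 DD/day.
Duration = 165 / 7.7 = 21.429 ≈ 21.4 days.

21.4 days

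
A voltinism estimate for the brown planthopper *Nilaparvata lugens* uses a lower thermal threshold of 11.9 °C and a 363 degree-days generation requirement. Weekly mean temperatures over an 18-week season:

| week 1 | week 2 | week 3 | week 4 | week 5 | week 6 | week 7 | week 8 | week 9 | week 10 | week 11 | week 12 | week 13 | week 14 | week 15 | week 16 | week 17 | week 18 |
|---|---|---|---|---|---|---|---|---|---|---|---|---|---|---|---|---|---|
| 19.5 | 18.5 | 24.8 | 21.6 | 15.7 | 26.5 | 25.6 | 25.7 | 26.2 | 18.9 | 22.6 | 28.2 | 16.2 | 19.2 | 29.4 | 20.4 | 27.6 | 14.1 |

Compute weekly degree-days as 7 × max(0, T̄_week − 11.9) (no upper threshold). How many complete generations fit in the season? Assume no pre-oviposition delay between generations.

3 generations

Weekly DD (7 × max(0, T̄ − 11.9)): 53.2, 46.2, 90.3, 67.9, 26.6, 102.2, 95.9, 96.6, 100.1, 49.0, 74.9, 114.1, 30.1, 51.1, 122.5, 59.5, 109.9, 15.4.
Season total = 1305.5 DD.
Complete generations = ⌊1305.5 / 363⌋ = 3.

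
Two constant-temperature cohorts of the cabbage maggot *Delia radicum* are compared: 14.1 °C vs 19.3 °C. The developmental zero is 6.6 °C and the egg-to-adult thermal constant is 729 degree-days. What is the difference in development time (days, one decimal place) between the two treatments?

39.8 days

At 14.1 °C: 729 / (14.1 − 6.6) = 729 / 7.5 = 97.200 d.
At 19.3 °C: 729 / (19.3 − 6.6) = 729 / 12.7 = 57.402 d.
Difference = |97.200 − 57.402| = 39.798 ≈ 39.8 days.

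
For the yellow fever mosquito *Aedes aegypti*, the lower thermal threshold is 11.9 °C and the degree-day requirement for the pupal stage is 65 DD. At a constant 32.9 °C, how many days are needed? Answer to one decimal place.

Daily accumulation = 32.9 − 11.9 = 21.0 DD/day.
Duration = 65 / 21.0 = 3.095 ≈ 3.1 days.

3.1 days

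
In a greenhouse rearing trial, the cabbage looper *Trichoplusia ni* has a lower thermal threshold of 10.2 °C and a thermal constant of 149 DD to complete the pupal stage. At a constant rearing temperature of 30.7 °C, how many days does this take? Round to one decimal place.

Daily accumulation = 30.7 − 10.2 = 20.5 DD/day.
Duration = 149 / 20.5 = 7.268 ≈ 7.3 days.

7.3 days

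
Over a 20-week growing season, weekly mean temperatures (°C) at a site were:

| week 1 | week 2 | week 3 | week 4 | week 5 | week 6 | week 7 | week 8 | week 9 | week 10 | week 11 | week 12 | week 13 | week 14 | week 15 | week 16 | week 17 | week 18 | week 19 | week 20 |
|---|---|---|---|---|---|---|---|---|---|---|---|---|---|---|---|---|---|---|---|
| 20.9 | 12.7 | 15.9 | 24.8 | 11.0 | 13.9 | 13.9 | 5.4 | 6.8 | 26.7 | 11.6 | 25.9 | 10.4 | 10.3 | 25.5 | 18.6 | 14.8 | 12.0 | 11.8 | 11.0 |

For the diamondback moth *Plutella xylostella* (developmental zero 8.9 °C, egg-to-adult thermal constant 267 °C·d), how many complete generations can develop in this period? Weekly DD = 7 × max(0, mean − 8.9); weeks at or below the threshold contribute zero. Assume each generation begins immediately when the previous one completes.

Weekly DD (7 × max(0, T̄ − 8.9)): 84.0, 26.6, 49.0, 111.3, 14.7, 35.0, 35.0, 0.0, 0.0, 124.6, 18.9, 119.0, 10.5, 9.8, 116.2, 67.9, 41.3, 21.7, 20.3, 14.7.
Season total = 920.5 DD.
Complete generations = ⌊920.5 / 267⌋ = 3.

3 generations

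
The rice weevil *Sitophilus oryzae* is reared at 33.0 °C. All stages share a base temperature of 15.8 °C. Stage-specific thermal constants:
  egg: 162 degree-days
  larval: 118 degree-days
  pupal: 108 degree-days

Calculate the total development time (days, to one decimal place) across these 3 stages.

22.6 days

Daily accumulation at 33.0 °C = 33.0 − 15.8 = 17.2 DD/day.
Total K = 162 + 118 + 108 = 388 DD.
Total duration = 388 / 17.2 = 22.558 ≈ 22.6 days.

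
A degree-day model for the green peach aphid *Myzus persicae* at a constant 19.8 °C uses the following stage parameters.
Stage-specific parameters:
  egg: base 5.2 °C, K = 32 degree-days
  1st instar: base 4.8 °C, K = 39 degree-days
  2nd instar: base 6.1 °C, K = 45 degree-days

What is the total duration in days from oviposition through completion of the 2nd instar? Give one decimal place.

egg: 32 / (19.8 − 5.2) = 32 / 14.6 = 2.192 d.
1st instar: 39 / (19.8 − 4.8) = 39 / 15.0 = 2.600 d.
2nd instar: 45 / (19.8 − 6.1) = 45 / 13.7 = 3.285 d.
Sum = 8.076 ≈ 8.1 days.

8.1 days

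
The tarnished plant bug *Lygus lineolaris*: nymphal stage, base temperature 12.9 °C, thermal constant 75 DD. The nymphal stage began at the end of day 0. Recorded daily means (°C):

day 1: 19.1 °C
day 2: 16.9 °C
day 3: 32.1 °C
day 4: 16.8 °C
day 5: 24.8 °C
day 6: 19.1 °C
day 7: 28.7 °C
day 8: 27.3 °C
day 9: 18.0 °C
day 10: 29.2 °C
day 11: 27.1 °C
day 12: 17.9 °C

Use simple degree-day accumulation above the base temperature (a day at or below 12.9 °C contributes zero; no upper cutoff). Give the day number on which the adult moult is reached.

Daily DD above 12.9 °C: 6.2, 4.0, 19.2, 3.9, 11.9, 6.2, 15.8, 14.4, 5.1, 16.3, 14.2, 5.0.
Cumulative: 6.2, 10.2, 29.4, 33.3, 45.2, 51.4, 67.2, 81.6, 86.7, 103.0, 117.2, 122.2.
The total first reaches 75 DD on day 8.

day 8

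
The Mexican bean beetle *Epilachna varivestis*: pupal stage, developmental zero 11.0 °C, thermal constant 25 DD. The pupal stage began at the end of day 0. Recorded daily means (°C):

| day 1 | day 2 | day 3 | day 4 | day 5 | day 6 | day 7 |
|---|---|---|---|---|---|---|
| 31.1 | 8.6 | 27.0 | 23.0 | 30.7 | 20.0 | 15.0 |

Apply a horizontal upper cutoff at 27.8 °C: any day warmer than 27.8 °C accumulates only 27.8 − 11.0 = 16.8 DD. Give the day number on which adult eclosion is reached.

Daily DD above 11.0 °C (capped at 16.8): 16.8, 0.0, 16.0, 12.0, 16.8, 9.0, 4.0.
Cumulative: 16.8, 16.8, 32.8, 44.8, 61.6, 70.6, 74.6.
The total first reaches 25 DD on day 3.

day 3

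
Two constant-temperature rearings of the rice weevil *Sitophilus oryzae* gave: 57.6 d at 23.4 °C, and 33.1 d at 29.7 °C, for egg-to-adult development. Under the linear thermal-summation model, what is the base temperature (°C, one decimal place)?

Linear rate model ⇒ the product D·(T − T_b) is constant across temperatures.
57.6·(23.4 − T_b) = 33.1·(29.7 − T_b)
T_b = (57.6·23.4 − 33.1·29.7) / (57.6 − 33.1) = 364.77 / 24.5 = 14.889 °C ≈ 14.9 °C.

14.9 °C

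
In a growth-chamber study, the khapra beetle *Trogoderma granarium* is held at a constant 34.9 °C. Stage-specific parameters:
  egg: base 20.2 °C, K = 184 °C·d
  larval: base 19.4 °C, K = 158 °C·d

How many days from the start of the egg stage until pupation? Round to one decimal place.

22.7 days

egg: 184 / (34.9 − 20.2) = 184 / 14.7 = 12.517 d.
larval: 158 / (34.9 − 19.4) = 158 / 15.5 = 10.194 d.
Sum = 22.711 ≈ 22.7 days.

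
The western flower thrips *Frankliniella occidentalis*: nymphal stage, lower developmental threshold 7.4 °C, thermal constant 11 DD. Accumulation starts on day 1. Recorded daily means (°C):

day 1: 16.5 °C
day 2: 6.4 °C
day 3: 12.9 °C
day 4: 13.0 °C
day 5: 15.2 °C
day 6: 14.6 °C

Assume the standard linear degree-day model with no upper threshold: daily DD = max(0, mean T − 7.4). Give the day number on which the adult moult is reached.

day 3

Daily DD above 7.4 °C: 9.1, 0.0, 5.5, 5.6, 7.8, 7.2.
Cumulative: 9.1, 9.1, 14.6, 20.2, 28.0, 35.2.
The total first reaches 11 DD on day 3.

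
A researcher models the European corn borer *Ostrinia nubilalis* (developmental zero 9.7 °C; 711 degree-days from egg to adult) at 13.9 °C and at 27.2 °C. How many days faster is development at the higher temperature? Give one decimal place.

128.7 days

At 13.9 °C: 711 / (13.9 − 9.7) = 711 / 4.2 = 169.286 d.
At 27.2 °C: 711 / (27.2 − 9.7) = 711 / 17.5 = 40.629 d.
Difference = |169.286 − 40.629| = 128.657 ≈ 128.7 days.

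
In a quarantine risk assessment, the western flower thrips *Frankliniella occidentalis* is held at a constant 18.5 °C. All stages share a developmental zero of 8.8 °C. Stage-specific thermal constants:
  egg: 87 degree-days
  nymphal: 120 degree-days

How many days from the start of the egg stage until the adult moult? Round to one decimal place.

Daily accumulation at 18.5 °C = 18.5 − 8.8 = 9.7 DD/day.
Total K = 87 + 120 = 207 DD.
Total duration = 207 / 9.7 = 21.340 ≈ 21.3 days.

21.3 days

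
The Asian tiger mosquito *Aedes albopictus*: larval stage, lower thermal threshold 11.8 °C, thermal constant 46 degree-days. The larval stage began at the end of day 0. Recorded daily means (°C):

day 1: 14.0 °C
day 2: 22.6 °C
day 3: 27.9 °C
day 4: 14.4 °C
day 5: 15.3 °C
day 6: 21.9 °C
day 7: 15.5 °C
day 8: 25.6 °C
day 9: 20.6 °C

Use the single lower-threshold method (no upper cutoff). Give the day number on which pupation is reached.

Daily DD above 11.8 °C: 2.2, 10.8, 16.1, 2.6, 3.5, 10.1, 3.7, 13.8, 8.8.
Cumulative: 2.2, 13.0, 29.1, 31.7, 35.2, 45.3, 49.0, 62.8, 71.6.
The total first reaches 46 DD on day 7.

day 7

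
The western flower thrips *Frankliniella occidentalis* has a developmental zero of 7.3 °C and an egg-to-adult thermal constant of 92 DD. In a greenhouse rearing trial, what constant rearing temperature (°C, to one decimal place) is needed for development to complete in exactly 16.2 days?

Required daily accumulation = 92 / 16.2 = 5.679 DD/day.
T = T_base + 5.679 = 7.3 + 5.679 = 12.979 ≈ 13.0 °C.

13.0 °C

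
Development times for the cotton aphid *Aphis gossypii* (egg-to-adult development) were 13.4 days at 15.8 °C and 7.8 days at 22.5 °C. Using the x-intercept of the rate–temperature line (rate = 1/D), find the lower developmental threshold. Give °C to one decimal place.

Linear rate model ⇒ the product D·(T − T_b) is constant across temperatures.
13.4·(15.8 − T_b) = 7.8·(22.5 − T_b)
T_b = (13.4·15.8 − 7.8·22.5) / (13.4 − 7.8) = 36.22 / 5.6 = 6.468 °C ≈ 6.5 °C.

6.5 °C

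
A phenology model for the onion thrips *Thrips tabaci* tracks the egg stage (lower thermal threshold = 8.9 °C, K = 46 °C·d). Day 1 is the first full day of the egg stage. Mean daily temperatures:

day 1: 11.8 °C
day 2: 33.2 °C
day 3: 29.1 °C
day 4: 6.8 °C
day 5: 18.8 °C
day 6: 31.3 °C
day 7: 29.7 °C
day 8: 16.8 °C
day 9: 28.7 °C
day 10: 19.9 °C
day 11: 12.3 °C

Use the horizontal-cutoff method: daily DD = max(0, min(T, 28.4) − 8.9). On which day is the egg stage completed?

day 5

Daily DD above 8.9 °C (capped at 19.5): 2.9, 19.5, 19.5, 0.0, 9.9, 19.5, 19.5, 7.9, 19.5, 11.0, 3.4.
Cumulative: 2.9, 22.4, 41.9, 41.9, 51.8, 71.3, 90.8, 98.7, 118.2, 129.2, 132.6.
The total first reaches 46 DD on day 5.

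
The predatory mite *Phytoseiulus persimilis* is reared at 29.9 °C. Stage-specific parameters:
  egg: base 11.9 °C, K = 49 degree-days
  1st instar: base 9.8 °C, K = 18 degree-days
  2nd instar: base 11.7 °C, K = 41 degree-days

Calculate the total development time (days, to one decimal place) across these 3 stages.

5.9 days

egg: 49 / (29.9 − 11.9) = 49 / 18.0 = 2.722 d.
1st instar: 18 / (29.9 − 9.8) = 18 / 20.1 = 0.896 d.
2nd instar: 41 / (29.9 − 11.7) = 41 / 18.2 = 2.253 d.
Sum = 5.870 ≈ 5.9 days.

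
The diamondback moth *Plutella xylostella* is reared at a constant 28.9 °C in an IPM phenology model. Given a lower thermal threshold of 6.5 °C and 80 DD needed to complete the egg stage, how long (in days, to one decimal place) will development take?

3.6 days

Daily accumulation = 28.9 − 6.5 = 22.4 DD/day.
Duration = 80 / 22.4 = 3.571 ≈ 3.6 days.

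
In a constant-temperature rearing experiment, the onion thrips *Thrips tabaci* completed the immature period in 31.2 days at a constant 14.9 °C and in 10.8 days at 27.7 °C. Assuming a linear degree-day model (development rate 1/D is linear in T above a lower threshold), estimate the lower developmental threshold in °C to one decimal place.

Linear rate model ⇒ the product D·(T − T_b) is constant across temperatures.
31.2·(14.9 − T_b) = 10.8·(27.7 − T_b)
T_b = (31.2·14.9 − 10.8·27.7) / (31.2 − 10.8) = 165.72 / 20.4 = 8.124 °C ≈ 8.1 °C.

8.1 °C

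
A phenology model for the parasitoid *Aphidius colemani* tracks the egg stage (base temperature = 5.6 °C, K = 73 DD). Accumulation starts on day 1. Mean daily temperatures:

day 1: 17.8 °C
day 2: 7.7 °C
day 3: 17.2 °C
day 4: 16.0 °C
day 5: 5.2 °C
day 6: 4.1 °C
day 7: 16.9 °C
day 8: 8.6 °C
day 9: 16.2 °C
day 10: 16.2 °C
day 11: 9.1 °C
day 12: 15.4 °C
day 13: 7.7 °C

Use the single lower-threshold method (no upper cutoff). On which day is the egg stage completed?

day 11

Daily DD above 5.6 °C: 12.2, 2.1, 11.6, 10.4, 0.0, 0.0, 11.3, 3.0, 10.6, 10.6, 3.5, 9.8, 2.1.
Cumulative: 12.2, 14.3, 25.9, 36.3, 36.3, 36.3, 47.6, 50.6, 61.2, 71.8, 75.3, 85.1, 87.2.
The total first reaches 73 DD on day 11.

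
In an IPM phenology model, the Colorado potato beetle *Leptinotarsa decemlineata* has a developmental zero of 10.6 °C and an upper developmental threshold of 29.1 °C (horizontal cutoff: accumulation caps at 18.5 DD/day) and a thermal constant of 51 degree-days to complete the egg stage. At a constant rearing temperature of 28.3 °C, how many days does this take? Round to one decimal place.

Daily accumulation = 28.3 − 10.6 = 17.7 DD/day.
Duration = 51 / 17.7 = 2.881 ≈ 2.9 days.

2.9 days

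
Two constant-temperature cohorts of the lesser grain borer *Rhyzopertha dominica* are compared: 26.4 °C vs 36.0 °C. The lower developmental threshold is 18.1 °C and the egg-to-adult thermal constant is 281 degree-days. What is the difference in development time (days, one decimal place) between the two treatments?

At 26.4 °C: 281 / (26.4 − 18.1) = 281 / 8.3 = 33.855 d.
At 36.0 °C: 281 / (36.0 − 18.1) = 281 / 17.9 = 15.698 d.
Difference = |33.855 − 15.698| = 18.157 ≈ 18.2 days.

18.2 days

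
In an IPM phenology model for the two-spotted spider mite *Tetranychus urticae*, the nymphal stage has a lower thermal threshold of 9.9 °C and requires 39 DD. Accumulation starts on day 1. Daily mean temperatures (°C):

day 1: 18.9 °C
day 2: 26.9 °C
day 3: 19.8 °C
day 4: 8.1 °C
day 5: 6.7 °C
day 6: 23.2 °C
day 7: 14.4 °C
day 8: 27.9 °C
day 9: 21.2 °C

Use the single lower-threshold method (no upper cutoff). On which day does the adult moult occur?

day 6

Daily DD above 9.9 °C: 9.0, 17.0, 9.9, 0.0, 0.0, 13.3, 4.5, 18.0, 11.3.
Cumulative: 9.0, 26.0, 35.9, 35.9, 35.9, 49.2, 53.7, 71.7, 83.0.
The total first reaches 39 DD on day 6.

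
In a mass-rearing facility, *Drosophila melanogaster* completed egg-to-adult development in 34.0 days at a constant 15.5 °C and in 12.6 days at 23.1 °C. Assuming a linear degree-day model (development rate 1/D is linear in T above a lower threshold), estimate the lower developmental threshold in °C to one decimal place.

11.0 °C

Linear rate model ⇒ the product D·(T − T_b) is constant across temperatures.
34.0·(15.5 − T_b) = 12.6·(23.1 − T_b)
T_b = (34.0·15.5 − 12.6·23.1) / (34.0 − 12.6) = 235.94 / 21.4 = 11.025 °C ≈ 11.0 °C.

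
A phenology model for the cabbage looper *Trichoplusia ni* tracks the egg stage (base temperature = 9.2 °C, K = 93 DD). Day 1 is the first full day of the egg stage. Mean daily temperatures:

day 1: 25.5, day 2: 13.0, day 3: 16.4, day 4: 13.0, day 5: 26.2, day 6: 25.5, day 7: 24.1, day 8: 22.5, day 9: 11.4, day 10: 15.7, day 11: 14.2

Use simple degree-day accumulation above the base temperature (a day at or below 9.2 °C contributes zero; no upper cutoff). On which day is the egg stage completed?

Daily DD above 9.2 °C: 16.3, 3.8, 7.2, 3.8, 17.0, 16.3, 14.9, 13.3, 2.2, 6.5, 5.0.
Cumulative: 16.3, 20.1, 27.3, 31.1, 48.1, 64.4, 79.3, 92.6, 94.8, 101.3, 106.3.
The total first reaches 93 DD on day 9.

day 9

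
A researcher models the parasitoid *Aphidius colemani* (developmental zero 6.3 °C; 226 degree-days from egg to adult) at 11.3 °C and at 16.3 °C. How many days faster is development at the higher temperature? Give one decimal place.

At 11.3 °C: 226 / (11.3 − 6.3) = 226 / 5.0 = 45.200 d.
At 16.3 °C: 226 / (16.3 − 6.3) = 226 / 10.0 = 22.600 d.
Difference = |45.200 − 22.600| = 22.600 ≈ 22.6 days.

22.6 days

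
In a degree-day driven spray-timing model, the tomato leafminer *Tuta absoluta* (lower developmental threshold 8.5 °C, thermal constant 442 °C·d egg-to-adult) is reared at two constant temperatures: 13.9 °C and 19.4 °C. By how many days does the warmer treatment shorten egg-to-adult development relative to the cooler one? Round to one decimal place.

41.3 days

At 13.9 °C: 442 / (13.9 − 8.5) = 442 / 5.4 = 81.852 d.
At 19.4 °C: 442 / (19.4 − 8.5) = 442 / 10.9 = 40.550 d.
Difference = |81.852 − 40.550| = 41.301 ≈ 41.3 days.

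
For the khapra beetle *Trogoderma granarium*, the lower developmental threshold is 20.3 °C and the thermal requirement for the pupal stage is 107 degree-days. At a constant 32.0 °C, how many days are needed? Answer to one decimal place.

Daily accumulation = 32.0 − 20.3 = 11.7 DD/day.
Duration = 107 / 11.7 = 9.145 ≈ 9.1 days.

9.1 days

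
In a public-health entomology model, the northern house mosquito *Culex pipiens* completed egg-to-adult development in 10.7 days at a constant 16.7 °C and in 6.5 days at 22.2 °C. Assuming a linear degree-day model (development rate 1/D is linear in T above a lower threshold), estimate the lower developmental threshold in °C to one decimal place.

8.2 °C

Linear rate model ⇒ the product D·(T − T_b) is constant across temperatures.
10.7·(16.7 − T_b) = 6.5·(22.2 − T_b)
T_b = (10.7·16.7 − 6.5·22.2) / (10.7 − 6.5) = 34.39 / 4.2 = 8.188 °C ≈ 8.2 °C.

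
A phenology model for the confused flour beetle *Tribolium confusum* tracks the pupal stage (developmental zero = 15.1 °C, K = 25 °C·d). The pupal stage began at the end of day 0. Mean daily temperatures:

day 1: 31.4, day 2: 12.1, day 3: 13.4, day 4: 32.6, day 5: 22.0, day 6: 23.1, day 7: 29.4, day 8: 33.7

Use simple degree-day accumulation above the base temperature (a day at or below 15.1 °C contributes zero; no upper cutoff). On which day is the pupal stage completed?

day 4

Daily DD above 15.1 °C: 16.3, 0.0, 0.0, 17.5, 6.9, 8.0, 14.3, 18.6.
Cumulative: 16.3, 16.3, 16.3, 33.8, 40.7, 48.7, 63.0, 81.6.
The total first reaches 25 DD on day 4.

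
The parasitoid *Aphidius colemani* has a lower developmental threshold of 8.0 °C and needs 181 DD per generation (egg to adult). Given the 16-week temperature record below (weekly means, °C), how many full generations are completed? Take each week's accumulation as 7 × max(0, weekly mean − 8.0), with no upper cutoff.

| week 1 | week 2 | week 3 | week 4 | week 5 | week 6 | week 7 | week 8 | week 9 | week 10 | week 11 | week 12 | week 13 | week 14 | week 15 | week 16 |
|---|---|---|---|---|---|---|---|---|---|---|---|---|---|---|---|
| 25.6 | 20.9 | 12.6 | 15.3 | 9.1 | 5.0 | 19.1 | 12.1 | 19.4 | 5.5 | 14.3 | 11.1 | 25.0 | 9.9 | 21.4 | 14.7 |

Weekly DD (7 × max(0, T̄ − 8.0)): 123.2, 90.3, 32.2, 51.1, 7.7, 0.0, 77.7, 28.7, 79.8, 0.0, 44.1, 21.7, 119.0, 13.3, 93.8, 46.9.
Season total = 829.5 DD.
Complete generations = ⌊829.5 / 181⌋ = 4.

4 generations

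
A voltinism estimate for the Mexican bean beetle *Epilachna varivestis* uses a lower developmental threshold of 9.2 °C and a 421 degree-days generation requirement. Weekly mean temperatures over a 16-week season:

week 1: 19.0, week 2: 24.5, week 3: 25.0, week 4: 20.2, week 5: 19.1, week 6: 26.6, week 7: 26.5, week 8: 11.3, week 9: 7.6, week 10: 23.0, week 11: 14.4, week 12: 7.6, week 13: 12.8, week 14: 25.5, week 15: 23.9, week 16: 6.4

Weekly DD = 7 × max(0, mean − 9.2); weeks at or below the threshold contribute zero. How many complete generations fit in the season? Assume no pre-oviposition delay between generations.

Weekly DD (7 × max(0, T̄ − 9.2)): 68.6, 107.1, 110.6, 77.0, 69.3, 121.8, 121.1, 14.7, 0.0, 96.6, 36.4, 0.0, 25.2, 114.1, 102.9, 0.0.
Season total = 1065.4 DD.
Complete generations = ⌊1065.4 / 421⌋ = 2.

2 generations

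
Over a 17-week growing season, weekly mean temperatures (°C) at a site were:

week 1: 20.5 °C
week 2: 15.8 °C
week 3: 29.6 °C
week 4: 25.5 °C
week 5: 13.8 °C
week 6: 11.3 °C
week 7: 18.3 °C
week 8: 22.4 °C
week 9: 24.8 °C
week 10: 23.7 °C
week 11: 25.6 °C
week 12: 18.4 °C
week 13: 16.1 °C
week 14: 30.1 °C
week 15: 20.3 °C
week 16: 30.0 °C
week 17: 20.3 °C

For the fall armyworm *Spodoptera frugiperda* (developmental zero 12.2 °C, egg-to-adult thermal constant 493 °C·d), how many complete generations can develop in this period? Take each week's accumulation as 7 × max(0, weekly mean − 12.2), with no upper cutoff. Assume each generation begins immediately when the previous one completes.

Weekly DD (7 × max(0, T̄ − 12.2)): 58.1, 25.2, 121.8, 93.1, 11.2, 0.0, 42.7, 71.4, 88.2, 80.5, 93.8, 43.4, 27.3, 125.3, 56.7, 124.6, 56.7.
Season total = 1120.0 DD.
Complete generations = ⌊1120.0 / 493⌋ = 2.

2 generations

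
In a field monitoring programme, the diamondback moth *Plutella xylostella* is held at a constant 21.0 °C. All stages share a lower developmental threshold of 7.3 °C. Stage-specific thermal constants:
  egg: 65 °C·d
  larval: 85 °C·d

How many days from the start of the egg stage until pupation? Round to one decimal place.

Daily accumulation at 21.0 °C = 21.0 − 7.3 = 13.7 DD/day.
Total K = 65 + 85 = 150 DD.
Total duration = 150 / 13.7 = 10.949 ≈ 10.9 days.

10.9 days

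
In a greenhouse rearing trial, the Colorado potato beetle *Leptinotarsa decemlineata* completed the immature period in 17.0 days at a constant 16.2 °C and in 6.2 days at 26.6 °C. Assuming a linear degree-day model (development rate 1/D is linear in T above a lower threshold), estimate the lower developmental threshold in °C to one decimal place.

Under the model K = D·(T − T_b), so D₁·(T₁ − T_b) = D₂·(T₂ − T_b).
17.0·(16.2 − T_b) = 6.2·(26.6 − T_b)
T_b = (17.0·16.2 − 6.2·26.6) / (17.0 − 6.2) = 110.48 / 10.8 = 10.230 °C ≈ 10.2 °C.

10.2 °C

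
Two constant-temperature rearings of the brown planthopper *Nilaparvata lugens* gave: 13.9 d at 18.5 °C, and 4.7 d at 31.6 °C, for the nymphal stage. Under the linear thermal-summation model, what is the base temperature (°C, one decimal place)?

11.8 °C

Equal thermal constants: D₁(T₁ − T_b) = D₂(T₂ − T_b).
13.9·(18.5 − T_b) = 4.7·(31.6 − T_b)
T_b = (13.9·18.5 − 4.7·31.6) / (13.9 − 4.7) = 108.63 / 9.2 = 11.808 °C ≈ 11.8 °C.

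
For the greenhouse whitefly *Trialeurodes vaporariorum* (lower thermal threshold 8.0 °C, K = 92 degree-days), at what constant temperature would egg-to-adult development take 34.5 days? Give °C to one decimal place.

10.7 °C

Required daily accumulation = 92 / 34.5 = 2.667 DD/day.
T = T_base + 2.667 = 8.0 + 2.667 = 10.667 ≈ 10.7 °C.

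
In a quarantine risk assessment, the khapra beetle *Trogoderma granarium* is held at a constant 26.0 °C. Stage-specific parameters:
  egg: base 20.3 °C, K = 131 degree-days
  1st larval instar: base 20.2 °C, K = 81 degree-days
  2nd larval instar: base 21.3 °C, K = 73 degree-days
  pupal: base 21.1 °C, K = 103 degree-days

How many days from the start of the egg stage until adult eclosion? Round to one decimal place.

73.5 days

egg: 131 / (26.0 − 20.3) = 131 / 5.7 = 22.982 d.
1st larval instar: 81 / (26.0 − 20.2) = 81 / 5.8 = 13.966 d.
2nd larval instar: 73 / (26.0 − 21.3) = 73 / 4.7 = 15.532 d.
pupal: 103 / (26.0 − 21.1) = 103 / 4.9 = 21.020 d.
Sum = 73.500 ≈ 73.5 days.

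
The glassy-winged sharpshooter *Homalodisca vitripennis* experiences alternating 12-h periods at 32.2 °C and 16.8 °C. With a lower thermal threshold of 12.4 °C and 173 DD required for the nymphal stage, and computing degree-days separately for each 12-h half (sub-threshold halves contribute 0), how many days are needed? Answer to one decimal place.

14.3 days

Day half: max(0, 32.2 − 12.4) × 0.5 = 19.8 × 0.5 = 9.90 DD.
Night half: max(0, 16.8 − 12.4) × 0.5 = 4.4 × 0.5 = 2.20 DD.
Per 24 h: 12.10 DD/day.
Duration = 173 / 12.10 = 14.298 ≈ 14.3 days.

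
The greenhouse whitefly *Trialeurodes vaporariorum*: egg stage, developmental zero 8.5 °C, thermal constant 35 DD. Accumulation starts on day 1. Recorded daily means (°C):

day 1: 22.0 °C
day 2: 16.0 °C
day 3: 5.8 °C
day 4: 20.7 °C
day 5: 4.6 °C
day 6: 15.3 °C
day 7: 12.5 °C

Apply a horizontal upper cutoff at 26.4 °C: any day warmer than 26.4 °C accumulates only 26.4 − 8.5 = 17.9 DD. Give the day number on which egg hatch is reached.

Daily DD above 8.5 °C (capped at 17.9): 13.5, 7.5, 0.0, 12.2, 0.0, 6.8, 4.0.
Cumulative: 13.5, 21.0, 21.0, 33.2, 33.2, 40.0, 44.0.
The total first reaches 35 DD on day 6.

day 6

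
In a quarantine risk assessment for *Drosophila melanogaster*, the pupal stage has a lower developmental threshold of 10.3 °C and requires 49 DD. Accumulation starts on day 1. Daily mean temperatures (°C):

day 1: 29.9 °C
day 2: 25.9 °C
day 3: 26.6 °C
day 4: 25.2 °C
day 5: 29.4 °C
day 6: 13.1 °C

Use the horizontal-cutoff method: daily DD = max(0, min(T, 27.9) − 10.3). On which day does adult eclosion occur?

day 3

Daily DD above 10.3 °C (capped at 17.6): 17.6, 15.6, 16.3, 14.9, 17.6, 2.8.
Cumulative: 17.6, 33.2, 49.5, 64.4, 82.0, 84.8.
The total first reaches 49 DD on day 3.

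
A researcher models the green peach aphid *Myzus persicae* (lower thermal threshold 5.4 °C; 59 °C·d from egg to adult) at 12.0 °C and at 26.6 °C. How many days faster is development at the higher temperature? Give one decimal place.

At 12.0 °C: 59 / (12.0 − 5.4) = 59 / 6.6 = 8.939 d.
At 26.6 °C: 59 / (26.6 − 5.4) = 59 / 21.2 = 2.783 d.
Difference = |8.939 − 2.783| = 6.156 ≈ 6.2 days.

6.2 days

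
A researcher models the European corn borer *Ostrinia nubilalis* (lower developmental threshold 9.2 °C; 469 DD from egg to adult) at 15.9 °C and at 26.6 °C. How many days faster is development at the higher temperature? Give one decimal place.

43.0 days

At 15.9 °C: 469 / (15.9 − 9.2) = 469 / 6.7 = 70.000 d.
At 26.6 °C: 469 / (26.6 − 9.2) = 469 / 17.4 = 26.954 d.
Difference = |70.000 − 26.954| = 43.046 ≈ 43.0 days.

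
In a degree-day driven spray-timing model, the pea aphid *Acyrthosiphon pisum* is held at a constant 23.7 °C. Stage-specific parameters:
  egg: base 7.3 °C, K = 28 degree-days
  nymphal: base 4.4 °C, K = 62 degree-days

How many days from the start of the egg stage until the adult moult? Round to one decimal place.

egg: 28 / (23.7 − 7.3) = 28 / 16.4 = 1.707 d.
nymphal: 62 / (23.7 − 4.4) = 62 / 19.3 = 3.212 d.
Sum = 4.920 ≈ 4.9 days.

4.9 days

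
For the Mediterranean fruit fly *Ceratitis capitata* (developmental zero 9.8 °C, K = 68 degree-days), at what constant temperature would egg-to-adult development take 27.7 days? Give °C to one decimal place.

12.3 °C

Required daily accumulation = 68 / 27.7 = 2.455 DD/day.
T = T_base + 2.455 = 9.8 + 2.455 = 12.255 ≈ 12.3 °C.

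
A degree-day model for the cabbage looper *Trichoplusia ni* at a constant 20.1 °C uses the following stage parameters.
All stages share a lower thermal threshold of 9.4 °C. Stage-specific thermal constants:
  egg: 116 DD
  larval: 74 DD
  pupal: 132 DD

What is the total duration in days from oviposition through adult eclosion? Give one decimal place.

30.1 days

Daily accumulation at 20.1 °C = 20.1 − 9.4 = 10.7 DD/day.
Total K = 116 + 74 + 132 = 322 DD.
Total duration = 322 / 10.7 = 30.093 ≈ 30.1 days.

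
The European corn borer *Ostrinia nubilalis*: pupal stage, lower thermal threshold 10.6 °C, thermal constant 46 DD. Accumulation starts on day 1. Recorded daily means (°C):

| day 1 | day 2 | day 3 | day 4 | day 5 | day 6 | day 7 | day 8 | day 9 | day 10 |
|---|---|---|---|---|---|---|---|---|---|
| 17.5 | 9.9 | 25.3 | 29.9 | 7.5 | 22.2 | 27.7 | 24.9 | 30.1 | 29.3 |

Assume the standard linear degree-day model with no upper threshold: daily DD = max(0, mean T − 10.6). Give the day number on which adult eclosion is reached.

day 6

Daily DD above 10.6 °C: 6.9, 0.0, 14.7, 19.3, 0.0, 11.6, 17.1, 14.3, 19.5, 18.7.
Cumulative: 6.9, 6.9, 21.6, 40.9, 40.9, 52.5, 69.6, 83.9, 103.4, 122.1.
The total first reaches 46 DD on day 6.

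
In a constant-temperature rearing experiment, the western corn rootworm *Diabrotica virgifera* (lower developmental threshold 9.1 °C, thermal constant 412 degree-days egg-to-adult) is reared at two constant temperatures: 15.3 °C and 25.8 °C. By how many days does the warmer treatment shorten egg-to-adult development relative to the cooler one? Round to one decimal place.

41.8 days

At 15.3 °C: 412 / (15.3 − 9.1) = 412 / 6.2 = 66.452 d.
At 25.8 °C: 412 / (25.8 − 9.1) = 412 / 16.7 = 24.671 d.
Difference = |66.452 − 24.671| = 41.781 ≈ 41.8 days.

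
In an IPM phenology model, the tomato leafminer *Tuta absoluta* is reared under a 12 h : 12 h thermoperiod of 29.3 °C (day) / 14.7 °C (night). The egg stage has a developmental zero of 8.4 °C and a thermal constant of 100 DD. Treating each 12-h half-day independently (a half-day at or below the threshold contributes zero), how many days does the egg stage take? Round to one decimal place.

Day half: max(0, 29.3 − 8.4) × 0.5 = 20.9 × 0.5 = 10.45 DD.
Night half: max(0, 14.7 − 8.4) × 0.5 = 6.3 × 0.5 = 3.15 DD.
Per 24 h: 13.60 DD/day.
Duration = 100 / 13.60 = 7.353 ≈ 7.4 days.

7.4 days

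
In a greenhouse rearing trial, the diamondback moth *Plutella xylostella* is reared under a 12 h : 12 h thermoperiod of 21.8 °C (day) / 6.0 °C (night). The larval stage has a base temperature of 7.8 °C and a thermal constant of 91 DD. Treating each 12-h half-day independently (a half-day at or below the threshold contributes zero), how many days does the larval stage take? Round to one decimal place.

13.0 days

Day half: max(0, 21.8 − 7.8) × 0.5 = 14.0 × 0.5 = 7.00 DD.
Night half: max(0, 6.0 − 7.8) × 0.5 = 0.0 × 0.5 = 0.00 DD.
Per 24 h: 7.00 DD/day.
Duration = 91 / 7.00 = 13.000 ≈ 13.0 days.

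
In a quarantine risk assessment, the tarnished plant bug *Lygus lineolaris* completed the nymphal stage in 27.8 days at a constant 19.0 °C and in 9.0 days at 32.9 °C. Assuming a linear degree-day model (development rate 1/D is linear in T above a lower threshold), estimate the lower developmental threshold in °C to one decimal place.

Under the model K = D·(T − T_b), so D₁·(T₁ − T_b) = D₂·(T₂ − T_b).
27.8·(19.0 − T_b) = 9.0·(32.9 − T_b)
T_b = (27.8·19.0 − 9.0·32.9) / (27.8 − 9.0) = 232.10 / 18.8 = 12.346 °C ≈ 12.3 °C.

12.3 °C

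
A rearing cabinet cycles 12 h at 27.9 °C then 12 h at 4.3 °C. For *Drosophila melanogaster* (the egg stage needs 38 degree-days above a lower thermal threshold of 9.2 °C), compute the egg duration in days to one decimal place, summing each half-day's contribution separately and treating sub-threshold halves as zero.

4.1 days

Day half: max(0, 27.9 − 9.2) × 0.5 = 18.7 × 0.5 = 9.35 DD.
Night half: max(0, 4.3 − 9.2) × 0.5 = 0.0 × 0.5 = 0.00 DD.
Per 24 h: 9.35 DD/day.
Duration = 38 / 9.35 = 4.064 ≈ 4.1 days.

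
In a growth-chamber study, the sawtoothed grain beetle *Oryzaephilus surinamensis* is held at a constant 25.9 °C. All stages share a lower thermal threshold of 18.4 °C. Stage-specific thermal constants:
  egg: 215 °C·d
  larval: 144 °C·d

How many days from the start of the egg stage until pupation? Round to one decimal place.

Daily accumulation at 25.9 °C = 25.9 − 18.4 = 7.5 DD/day.
Total K = 215 + 144 = 359 DD.
Total duration = 359 / 7.5 = 47.867 ≈ 47.9 days.

47.9 days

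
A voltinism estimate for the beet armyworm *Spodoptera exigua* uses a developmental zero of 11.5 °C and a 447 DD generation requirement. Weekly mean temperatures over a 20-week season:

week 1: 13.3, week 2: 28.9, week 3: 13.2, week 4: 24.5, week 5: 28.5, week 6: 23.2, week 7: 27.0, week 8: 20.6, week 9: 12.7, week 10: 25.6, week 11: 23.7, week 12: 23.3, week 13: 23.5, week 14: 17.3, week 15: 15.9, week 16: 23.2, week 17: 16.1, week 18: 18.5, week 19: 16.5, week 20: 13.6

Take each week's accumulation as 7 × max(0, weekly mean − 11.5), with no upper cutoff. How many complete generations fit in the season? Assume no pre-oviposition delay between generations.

Weekly DD (7 × max(0, T̄ − 11.5)): 12.6, 121.8, 11.9, 91.0, 119.0, 81.9, 108.5, 63.7, 8.4, 98.7, 85.4, 82.6, 84.0, 40.6, 30.8, 81.9, 32.2, 49.0, 35.0, 14.7.
Season total = 1253.7 DD.
Complete generations = ⌊1253.7 / 447⌋ = 2.

2 generations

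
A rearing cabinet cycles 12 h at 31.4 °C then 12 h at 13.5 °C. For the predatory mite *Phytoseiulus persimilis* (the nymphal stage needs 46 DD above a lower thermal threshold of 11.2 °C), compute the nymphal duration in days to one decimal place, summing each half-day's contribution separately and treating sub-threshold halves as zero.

4.1 days

Day half: max(0, 31.4 − 11.2) × 0.5 = 20.2 × 0.5 = 10.10 DD.
Night half: max(0, 13.5 − 11.2) × 0.5 = 2.3 × 0.5 = 1.15 DD.
Per 24 h: 11.25 DD/day.
Duration = 46 / 11.25 = 4.089 ≈ 4.1 days.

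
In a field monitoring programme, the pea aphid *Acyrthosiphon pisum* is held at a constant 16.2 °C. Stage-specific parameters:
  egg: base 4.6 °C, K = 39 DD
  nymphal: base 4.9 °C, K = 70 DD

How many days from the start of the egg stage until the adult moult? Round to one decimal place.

egg: 39 / (16.2 − 4.6) = 39 / 11.6 = 3.362 d.
nymphal: 70 / (16.2 − 4.9) = 70 / 11.3 = 6.195 d.
Sum = 9.557 ≈ 9.6 days.

9.6 days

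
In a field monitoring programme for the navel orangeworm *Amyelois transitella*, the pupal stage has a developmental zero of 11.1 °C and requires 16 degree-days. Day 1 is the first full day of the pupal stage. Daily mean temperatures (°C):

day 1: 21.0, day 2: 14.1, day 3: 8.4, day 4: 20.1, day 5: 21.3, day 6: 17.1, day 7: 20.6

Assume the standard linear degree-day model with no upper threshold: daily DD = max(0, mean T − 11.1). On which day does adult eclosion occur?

day 4

Daily DD above 11.1 °C: 9.9, 3.0, 0.0, 9.0, 10.2, 6.0, 9.5.
Cumulative: 9.9, 12.9, 12.9, 21.9, 32.1, 38.1, 47.6.
The total first reaches 16 DD on day 4.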